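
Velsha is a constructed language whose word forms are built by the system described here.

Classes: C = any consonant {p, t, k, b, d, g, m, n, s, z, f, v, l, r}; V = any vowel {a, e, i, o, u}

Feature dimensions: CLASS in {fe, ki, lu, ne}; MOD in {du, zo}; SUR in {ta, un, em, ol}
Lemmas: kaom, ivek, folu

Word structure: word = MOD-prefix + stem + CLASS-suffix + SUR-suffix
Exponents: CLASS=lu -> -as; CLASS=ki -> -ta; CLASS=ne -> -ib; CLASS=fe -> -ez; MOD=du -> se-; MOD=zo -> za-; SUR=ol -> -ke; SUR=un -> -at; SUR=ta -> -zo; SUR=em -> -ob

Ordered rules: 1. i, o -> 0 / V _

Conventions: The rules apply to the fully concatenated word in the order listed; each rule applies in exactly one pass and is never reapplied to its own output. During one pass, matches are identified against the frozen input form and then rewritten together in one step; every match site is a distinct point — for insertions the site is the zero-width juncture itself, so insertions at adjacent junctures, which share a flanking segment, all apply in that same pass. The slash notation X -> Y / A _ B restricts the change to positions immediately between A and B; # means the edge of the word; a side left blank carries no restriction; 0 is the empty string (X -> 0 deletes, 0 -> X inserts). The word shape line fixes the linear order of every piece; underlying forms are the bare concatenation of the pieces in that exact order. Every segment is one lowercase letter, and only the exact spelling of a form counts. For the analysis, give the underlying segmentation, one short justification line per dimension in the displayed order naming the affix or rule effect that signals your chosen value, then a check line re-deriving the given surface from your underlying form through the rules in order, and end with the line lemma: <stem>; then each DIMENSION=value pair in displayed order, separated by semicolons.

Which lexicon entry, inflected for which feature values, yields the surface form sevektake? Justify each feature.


underlying: se-ivek-ta-ke
CLASS=ki - signalled by the affix -ta
MOD=du - signalled by the affix se-
SUR=ol - signalled by the affix -ke
check: seivektake -> sevektake
lemma: ivek; CLASS=ki; MOD=du; SUR=ol


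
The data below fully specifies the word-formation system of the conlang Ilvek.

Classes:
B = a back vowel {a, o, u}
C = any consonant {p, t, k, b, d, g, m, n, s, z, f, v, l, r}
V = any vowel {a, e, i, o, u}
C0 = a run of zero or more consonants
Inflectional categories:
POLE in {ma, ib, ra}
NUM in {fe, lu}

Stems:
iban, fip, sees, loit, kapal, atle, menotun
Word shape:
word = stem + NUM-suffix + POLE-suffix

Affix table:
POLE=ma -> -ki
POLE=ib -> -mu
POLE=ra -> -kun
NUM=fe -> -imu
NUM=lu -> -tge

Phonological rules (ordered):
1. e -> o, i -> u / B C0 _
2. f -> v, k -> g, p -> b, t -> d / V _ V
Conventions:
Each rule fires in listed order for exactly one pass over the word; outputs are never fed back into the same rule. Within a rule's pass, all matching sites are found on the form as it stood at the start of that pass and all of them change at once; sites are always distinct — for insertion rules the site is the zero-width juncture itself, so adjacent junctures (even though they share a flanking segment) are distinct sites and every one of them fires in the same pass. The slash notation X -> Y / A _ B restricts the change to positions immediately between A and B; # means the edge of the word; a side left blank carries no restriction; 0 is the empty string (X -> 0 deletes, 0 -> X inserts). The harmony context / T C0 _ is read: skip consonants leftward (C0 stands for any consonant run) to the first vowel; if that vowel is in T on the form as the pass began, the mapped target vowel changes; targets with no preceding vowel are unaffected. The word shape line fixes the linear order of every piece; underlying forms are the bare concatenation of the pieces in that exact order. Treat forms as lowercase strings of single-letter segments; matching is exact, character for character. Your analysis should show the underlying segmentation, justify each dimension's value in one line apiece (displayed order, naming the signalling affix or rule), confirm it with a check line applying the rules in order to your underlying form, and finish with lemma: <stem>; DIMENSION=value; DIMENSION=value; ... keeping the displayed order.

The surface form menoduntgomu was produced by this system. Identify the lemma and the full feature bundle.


underlying: menotun-tge-mu
POLE=ib - signalled by the affix -mu
NUM=lu - signalled by the affix -tge
check: menotuntgemu -> menotuntgomu -> menoduntgomu
lemma: menotun; POLE=ib; NUM=lu


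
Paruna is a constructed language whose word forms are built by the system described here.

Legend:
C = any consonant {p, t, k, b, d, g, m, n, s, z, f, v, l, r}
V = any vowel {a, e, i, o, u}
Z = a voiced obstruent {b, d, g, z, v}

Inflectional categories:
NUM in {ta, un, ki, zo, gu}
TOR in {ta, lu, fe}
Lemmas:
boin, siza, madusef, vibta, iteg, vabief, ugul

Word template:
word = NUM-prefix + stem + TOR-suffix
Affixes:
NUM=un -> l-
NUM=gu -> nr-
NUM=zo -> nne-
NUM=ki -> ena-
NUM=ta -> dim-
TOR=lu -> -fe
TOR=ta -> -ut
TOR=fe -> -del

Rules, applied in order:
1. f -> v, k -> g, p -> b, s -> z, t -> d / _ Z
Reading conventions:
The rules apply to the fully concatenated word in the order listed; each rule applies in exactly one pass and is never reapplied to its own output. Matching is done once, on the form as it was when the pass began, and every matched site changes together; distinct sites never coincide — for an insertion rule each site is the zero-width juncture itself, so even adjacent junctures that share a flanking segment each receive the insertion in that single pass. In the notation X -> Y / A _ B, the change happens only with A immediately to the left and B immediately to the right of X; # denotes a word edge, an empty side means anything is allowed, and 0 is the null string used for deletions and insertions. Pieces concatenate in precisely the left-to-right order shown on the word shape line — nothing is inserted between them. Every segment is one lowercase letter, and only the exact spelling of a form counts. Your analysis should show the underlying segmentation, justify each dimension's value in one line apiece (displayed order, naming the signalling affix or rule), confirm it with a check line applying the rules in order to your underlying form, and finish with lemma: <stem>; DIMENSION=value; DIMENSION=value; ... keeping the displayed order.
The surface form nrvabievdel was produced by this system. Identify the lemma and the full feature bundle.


underlying: nr-vabief-del
NUM=gu - signalled by the affix nr-
TOR=fe - signalled by the affix -del
check: nrvabiefdel -> nrvabievdel
lemma: vabief; NUM=gu; TOR=fe


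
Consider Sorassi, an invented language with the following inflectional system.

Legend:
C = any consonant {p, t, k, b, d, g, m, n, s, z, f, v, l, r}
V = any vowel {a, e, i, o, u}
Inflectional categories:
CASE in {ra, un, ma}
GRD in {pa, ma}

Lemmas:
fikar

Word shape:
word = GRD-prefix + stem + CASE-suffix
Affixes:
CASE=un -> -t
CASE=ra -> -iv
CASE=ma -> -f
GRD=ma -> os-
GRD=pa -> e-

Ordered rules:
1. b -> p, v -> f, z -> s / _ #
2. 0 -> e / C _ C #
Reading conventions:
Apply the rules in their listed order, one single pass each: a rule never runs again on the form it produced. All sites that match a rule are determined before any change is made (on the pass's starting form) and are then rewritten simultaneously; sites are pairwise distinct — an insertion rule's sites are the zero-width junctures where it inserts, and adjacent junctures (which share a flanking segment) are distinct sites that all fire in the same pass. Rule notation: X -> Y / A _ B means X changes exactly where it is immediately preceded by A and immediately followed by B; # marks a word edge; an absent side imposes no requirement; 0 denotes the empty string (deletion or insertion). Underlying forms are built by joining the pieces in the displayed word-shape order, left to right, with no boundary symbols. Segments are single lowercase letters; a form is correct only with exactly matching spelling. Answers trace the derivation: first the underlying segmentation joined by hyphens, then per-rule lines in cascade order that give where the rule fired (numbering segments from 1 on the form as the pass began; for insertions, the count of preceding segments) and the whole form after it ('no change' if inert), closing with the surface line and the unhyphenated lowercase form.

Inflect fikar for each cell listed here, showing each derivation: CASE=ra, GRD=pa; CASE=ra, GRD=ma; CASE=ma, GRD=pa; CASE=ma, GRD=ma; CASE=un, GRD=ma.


cell CASE=ra, GRD=pa:
underlying: e-fikar-iv
1. b -> p, v -> f, z -> s / _ #: fires at position(s) 8: efikarif
2. 0 -> e / C _ C #: no change
surface: efikarif

cell CASE=ra, GRD=ma:
underlying: os-fikar-iv
1. b -> p, v -> f, z -> s / _ #: fires at position(s) 9: osfikarif
2. 0 -> e / C _ C #: no change
surface: osfikarif

cell CASE=ma, GRD=pa:
underlying: e-fikar-f
1. b -> p, v -> f, z -> s / _ #: no change
2. 0 -> e / C _ C #: inserts after position(s) 6: efikaref
surface: efikaref

cell CASE=ma, GRD=ma:
underlying: os-fikar-f
1. b -> p, v -> f, z -> s / _ #: no change
2. 0 -> e / C _ C #: inserts after position(s) 7: osfikaref
surface: osfikaref

cell CASE=un, GRD=ma:
underlying: os-fikar-t
1. b -> p, v -> f, z -> s / _ #: no change
2. 0 -> e / C _ C #: inserts after position(s) 7: osfikaret
surface: osfikaret


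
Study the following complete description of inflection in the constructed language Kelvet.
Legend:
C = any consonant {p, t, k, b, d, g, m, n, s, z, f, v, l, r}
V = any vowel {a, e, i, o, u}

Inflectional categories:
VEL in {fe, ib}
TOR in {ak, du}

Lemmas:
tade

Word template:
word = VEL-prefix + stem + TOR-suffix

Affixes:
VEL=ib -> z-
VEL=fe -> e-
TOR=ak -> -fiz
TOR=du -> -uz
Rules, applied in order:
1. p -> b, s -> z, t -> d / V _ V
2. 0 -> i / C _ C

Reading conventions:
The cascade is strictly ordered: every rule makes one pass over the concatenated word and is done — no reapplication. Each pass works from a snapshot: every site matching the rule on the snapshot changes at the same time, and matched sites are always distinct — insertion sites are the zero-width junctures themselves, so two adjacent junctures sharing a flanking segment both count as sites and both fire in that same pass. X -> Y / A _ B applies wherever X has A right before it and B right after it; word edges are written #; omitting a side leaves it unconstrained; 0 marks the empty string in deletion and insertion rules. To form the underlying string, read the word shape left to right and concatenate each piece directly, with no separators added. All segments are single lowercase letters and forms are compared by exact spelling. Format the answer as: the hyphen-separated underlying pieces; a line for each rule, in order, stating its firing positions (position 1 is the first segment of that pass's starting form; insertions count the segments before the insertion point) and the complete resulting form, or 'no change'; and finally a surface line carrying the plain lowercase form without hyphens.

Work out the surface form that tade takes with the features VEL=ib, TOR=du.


underlying: z-tade-uz
1. p -> b, s -> z, t -> d / V _ V: no change
2. 0 -> i / C _ C: inserts after position(s) 1: zitadeuz
surface: zitadeuz


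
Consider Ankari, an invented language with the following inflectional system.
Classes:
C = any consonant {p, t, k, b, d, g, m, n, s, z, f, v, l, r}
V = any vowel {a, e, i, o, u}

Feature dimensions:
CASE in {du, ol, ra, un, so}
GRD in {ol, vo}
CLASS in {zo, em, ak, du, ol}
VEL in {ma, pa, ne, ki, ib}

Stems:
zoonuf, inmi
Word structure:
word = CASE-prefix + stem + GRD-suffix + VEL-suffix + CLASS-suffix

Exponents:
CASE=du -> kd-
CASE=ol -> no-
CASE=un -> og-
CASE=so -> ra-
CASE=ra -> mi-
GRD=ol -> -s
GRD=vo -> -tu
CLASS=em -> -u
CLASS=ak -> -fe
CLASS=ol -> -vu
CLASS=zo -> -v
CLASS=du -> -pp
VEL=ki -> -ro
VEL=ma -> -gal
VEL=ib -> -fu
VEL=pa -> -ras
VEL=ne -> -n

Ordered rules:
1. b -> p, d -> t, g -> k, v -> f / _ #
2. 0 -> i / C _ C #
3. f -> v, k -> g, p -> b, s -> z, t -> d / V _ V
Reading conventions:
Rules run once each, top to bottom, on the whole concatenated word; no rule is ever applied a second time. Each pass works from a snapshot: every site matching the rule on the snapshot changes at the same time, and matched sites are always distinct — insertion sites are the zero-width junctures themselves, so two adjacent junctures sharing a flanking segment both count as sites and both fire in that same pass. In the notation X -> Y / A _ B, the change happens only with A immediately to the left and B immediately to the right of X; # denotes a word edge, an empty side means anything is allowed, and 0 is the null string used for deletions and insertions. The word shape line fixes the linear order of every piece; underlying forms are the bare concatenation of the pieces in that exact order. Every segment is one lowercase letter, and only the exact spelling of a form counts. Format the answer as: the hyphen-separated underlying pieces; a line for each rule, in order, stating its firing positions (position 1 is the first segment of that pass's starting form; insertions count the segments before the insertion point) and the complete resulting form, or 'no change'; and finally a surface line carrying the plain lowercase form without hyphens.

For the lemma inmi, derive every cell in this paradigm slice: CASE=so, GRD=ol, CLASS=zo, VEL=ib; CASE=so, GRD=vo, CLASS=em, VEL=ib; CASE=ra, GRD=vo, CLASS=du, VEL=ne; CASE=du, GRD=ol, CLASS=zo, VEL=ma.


cell CASE=so, GRD=ol, CLASS=zo, VEL=ib:
underlying: ra-inmi-s-fu-v
1. b -> p, d -> t, g -> k, v -> f / _ #: fires at position(s) 10: rainmisfuf
2. 0 -> i / C _ C #: no change
3. f -> v, k -> g, p -> b, s -> z, t -> d / V _ V: no change
surface: rainmisfuf

cell CASE=so, GRD=vo, CLASS=em, VEL=ib:
underlying: ra-inmi-tu-fu-u
1. b -> p, d -> t, g -> k, v -> f / _ #: no change
2. 0 -> i / C _ C #: no change
3. f -> v, k -> g, p -> b, s -> z, t -> d / V _ V: fires at position(s) 7, 9: rainmiduvuu
surface: rainmiduvuu

cell CASE=ra, GRD=vo, CLASS=du, VEL=ne:
underlying: mi-inmi-tu-n-pp
1. b -> p, d -> t, g -> k, v -> f / _ #: no change
2. 0 -> i / C _ C #: inserts after position(s) 10: miinmitunpip
3. f -> v, k -> g, p -> b, s -> z, t -> d / V _ V: fires at position(s) 7: miinmidunpip
surface: miinmidunpip

cell CASE=du, GRD=ol, CLASS=zo, VEL=ma:
underlying: kd-inmi-s-gal-v
1. b -> p, d -> t, g -> k, v -> f / _ #: fires at position(s) 11: kdinmisgalf
2. 0 -> i / C _ C #: inserts after position(s) 10: kdinmisgalif
3. f -> v, k -> g, p -> b, s -> z, t -> d / V _ V: no change
surface: kdinmisgalif


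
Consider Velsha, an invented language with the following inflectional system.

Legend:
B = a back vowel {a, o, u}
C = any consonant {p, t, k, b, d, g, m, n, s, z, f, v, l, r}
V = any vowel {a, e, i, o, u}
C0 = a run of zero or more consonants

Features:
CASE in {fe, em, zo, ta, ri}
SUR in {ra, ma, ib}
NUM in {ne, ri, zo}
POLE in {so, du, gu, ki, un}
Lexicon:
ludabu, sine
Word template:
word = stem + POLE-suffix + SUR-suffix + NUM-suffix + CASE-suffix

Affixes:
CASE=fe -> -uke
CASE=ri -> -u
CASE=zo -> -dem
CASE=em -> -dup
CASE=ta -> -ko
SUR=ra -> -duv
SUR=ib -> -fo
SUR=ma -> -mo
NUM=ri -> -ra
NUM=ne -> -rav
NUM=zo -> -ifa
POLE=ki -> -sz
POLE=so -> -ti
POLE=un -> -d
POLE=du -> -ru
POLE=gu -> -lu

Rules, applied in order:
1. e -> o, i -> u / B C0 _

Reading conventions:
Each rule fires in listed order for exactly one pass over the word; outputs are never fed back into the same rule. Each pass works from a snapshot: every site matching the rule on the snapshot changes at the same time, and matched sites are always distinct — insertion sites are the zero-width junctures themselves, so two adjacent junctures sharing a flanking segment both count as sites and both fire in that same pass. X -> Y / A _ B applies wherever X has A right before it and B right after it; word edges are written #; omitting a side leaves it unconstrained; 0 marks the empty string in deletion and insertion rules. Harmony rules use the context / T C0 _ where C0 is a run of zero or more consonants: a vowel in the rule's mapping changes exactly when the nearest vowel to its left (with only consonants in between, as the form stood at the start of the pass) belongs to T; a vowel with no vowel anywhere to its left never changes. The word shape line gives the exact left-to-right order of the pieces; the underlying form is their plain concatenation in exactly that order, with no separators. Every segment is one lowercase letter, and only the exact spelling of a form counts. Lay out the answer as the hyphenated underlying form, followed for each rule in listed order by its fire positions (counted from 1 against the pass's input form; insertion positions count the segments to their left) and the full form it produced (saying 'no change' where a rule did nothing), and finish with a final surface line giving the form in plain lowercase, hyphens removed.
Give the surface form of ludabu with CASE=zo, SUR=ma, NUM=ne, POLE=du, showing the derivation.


underlying: ludabu-ru-mo-rav-dem
1. e -> o, i -> u / B C0 _: fires at position(s) 15: ludaburumoravdom
surface: ludaburumoravdom


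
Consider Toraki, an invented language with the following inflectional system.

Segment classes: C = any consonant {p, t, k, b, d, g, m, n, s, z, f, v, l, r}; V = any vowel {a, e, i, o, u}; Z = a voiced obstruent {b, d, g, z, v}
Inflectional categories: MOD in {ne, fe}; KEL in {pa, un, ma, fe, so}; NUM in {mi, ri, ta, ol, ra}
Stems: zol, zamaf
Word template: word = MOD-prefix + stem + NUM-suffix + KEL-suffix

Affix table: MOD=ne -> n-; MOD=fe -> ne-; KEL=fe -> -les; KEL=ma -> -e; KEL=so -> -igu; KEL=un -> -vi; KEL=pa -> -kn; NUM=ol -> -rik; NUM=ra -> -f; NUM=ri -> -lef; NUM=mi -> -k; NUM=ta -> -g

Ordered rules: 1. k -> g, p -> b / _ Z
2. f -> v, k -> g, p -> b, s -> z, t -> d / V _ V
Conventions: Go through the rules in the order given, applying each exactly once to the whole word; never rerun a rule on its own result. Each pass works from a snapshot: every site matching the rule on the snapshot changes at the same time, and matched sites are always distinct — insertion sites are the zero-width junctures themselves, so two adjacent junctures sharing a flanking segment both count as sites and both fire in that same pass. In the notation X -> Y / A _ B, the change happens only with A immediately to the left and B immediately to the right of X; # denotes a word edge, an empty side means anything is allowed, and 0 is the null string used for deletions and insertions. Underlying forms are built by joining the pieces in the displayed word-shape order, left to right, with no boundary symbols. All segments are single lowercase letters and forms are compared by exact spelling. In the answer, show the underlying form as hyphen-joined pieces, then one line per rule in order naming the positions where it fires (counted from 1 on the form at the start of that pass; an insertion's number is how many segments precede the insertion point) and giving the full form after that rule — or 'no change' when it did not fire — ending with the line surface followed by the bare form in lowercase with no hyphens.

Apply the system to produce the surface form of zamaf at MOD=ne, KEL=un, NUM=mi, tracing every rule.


underlying: n-zamaf-k-vi
1. k -> g, p -> b / _ Z: fires at position(s) 7: nzamafgvi
2. f -> v, k -> g, p -> b, s -> z, t -> d / V _ V: no change
surface: nzamafgvi


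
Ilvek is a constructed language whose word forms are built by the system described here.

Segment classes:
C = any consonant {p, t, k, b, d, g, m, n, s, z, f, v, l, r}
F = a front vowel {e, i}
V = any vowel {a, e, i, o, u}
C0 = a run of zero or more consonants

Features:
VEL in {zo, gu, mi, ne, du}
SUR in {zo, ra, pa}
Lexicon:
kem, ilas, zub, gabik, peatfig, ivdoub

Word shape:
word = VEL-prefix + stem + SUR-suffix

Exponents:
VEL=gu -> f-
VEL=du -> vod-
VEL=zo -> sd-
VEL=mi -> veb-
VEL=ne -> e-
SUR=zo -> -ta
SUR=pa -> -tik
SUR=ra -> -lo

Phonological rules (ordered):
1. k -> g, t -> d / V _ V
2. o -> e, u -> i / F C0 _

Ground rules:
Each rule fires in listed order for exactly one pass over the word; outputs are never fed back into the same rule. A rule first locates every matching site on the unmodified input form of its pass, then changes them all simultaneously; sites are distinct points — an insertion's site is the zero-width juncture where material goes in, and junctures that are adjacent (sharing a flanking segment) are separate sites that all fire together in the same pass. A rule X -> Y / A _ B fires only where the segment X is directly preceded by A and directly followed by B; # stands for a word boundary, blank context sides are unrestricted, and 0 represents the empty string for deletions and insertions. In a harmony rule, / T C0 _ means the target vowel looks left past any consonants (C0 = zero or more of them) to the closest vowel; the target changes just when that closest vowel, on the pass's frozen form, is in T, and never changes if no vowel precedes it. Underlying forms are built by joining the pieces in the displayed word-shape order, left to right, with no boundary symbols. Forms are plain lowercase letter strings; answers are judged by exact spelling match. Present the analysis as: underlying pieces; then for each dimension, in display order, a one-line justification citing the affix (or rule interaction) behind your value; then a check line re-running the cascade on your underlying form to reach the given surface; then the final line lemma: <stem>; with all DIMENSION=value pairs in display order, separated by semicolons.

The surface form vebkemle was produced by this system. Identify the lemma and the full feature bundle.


underlying: veb-kem-lo
VEL=mi - signalled by the affix veb-
SUR=ra - signalled by the affix -lo
check: vebkemlo -> vebkemlo -> vebkemle
lemma: kem; VEL=mi; SUR=ra


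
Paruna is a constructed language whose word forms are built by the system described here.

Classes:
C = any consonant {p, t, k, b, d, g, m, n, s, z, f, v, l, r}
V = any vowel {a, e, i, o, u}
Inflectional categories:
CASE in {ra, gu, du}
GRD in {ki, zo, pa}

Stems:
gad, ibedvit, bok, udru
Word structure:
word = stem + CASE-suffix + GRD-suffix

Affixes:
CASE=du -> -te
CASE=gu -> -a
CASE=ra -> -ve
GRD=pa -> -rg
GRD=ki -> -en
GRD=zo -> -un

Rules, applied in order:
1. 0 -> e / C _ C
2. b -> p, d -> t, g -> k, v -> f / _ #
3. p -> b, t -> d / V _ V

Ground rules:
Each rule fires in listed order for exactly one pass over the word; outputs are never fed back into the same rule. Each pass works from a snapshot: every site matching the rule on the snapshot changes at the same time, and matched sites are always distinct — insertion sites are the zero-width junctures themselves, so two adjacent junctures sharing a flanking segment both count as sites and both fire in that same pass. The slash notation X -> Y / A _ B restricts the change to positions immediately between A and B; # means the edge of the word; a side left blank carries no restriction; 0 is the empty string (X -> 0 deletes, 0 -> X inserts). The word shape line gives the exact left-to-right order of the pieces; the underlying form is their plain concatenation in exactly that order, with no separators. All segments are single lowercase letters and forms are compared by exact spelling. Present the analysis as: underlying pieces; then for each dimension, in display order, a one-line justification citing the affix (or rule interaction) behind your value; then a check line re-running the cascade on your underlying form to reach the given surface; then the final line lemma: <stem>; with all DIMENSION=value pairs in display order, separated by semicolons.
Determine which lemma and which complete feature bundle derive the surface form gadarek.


underlying: gad-a-rg
CASE=gu - signalled by the affix -a
GRD=pa - signalled by the affix -rg
check: gadarg -> gadareg -> gadarek -> gadarek
lemma: gad; CASE=gu; GRD=pa


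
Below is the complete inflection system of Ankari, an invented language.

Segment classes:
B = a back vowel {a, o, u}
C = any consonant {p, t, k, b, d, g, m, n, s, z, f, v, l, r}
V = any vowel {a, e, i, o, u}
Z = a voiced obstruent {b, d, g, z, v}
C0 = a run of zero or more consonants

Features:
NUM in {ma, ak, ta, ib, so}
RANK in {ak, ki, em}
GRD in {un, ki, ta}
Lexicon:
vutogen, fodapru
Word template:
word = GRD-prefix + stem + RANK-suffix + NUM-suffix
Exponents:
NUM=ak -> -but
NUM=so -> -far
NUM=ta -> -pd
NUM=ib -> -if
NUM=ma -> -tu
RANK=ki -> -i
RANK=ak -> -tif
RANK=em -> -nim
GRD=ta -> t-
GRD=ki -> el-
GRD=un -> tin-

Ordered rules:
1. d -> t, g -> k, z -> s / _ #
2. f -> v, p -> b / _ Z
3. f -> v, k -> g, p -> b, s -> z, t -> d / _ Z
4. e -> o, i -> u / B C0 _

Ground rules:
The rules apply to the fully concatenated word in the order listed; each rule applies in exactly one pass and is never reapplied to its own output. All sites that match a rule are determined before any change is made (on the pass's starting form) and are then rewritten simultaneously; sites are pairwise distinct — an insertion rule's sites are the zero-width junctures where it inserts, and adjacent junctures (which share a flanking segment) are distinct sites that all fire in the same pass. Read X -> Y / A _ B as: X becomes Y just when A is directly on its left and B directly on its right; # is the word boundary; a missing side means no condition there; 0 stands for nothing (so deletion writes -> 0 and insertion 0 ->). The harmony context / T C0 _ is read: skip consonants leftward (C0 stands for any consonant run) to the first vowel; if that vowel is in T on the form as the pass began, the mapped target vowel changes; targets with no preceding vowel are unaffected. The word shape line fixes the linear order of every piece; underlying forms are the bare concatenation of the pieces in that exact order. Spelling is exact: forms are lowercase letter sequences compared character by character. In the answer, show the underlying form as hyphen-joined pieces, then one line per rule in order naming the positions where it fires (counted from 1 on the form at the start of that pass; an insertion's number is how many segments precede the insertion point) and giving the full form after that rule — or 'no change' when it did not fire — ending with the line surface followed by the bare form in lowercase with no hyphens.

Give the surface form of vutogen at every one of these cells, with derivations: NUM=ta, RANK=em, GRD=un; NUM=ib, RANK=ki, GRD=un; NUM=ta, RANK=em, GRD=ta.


cell NUM=ta, RANK=em, GRD=un:
underlying: tin-vutogen-nim-pd
1. d -> t, g -> k, z -> s / _ #: fires at position(s) 15: tinvutogennimpt
2. f -> v, p -> b / _ Z: no change
3. f -> v, k -> g, p -> b, s -> z, t -> d / _ Z: no change
4. e -> o, i -> u / B C0 _: fires at position(s) 9: tinvutogonnimpt
surface: tinvutogonnimpt

cell NUM=ib, RANK=ki, GRD=un:
underlying: tin-vutogen-i-if
1. d -> t, g -> k, z -> s / _ #: no change
2. f -> v, p -> b / _ Z: no change
3. f -> v, k -> g, p -> b, s -> z, t -> d / _ Z: no change
4. e -> o, i -> u / B C0 _: fires at position(s) 9: tinvutogoniif
surface: tinvutogoniif

cell NUM=ta, RANK=em, GRD=ta:
underlying: t-vutogen-nim-pd
1. d -> t, g -> k, z -> s / _ #: fires at position(s) 13: tvutogennimpt
2. f -> v, p -> b / _ Z: no change
3. f -> v, k -> g, p -> b, s -> z, t -> d / _ Z: fires at position(s) 1: dvutogennimpt
4. e -> o, i -> u / B C0 _: fires at position(s) 7: dvutogonnimpt
surface: dvutogonnimpt


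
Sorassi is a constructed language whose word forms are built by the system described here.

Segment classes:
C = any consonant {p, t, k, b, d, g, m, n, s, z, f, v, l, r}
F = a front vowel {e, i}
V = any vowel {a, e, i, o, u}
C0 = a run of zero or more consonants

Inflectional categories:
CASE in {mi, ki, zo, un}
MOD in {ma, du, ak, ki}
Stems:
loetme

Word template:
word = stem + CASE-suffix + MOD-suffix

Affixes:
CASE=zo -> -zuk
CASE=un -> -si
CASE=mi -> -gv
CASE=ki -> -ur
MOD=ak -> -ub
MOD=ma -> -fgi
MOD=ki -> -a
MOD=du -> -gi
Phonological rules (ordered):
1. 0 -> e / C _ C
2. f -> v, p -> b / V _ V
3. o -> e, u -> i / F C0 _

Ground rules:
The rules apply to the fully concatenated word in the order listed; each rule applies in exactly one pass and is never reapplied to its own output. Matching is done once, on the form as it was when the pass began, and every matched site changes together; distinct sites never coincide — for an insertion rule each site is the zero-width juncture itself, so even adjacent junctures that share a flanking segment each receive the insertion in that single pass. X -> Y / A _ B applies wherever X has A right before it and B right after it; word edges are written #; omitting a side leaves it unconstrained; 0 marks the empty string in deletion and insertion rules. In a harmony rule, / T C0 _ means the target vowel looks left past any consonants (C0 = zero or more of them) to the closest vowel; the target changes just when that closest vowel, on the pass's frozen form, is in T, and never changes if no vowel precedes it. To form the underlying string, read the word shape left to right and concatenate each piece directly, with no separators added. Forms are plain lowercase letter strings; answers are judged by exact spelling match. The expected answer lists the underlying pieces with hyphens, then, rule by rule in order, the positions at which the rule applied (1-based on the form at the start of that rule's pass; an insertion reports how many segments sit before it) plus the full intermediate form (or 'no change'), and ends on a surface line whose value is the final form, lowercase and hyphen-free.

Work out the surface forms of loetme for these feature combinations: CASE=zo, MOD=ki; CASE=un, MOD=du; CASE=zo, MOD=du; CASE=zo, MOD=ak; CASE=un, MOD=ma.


cell CASE=zo, MOD=ki:
underlying: loetme-zuk-a
1. 0 -> e / C _ C: inserts after position(s) 4: loetemezuka
2. f -> v, p -> b / V _ V: no change
3. o -> e, u -> i / F C0 _: fires at position(s) 9: loetemezika
surface: loetemezika

cell CASE=un, MOD=du:
underlying: loetme-si-gi
1. 0 -> e / C _ C: inserts after position(s) 4: loetemesigi
2. f -> v, p -> b / V _ V: no change
3. o -> e, u -> i / F C0 _: no change
surface: loetemesigi

cell CASE=zo, MOD=du:
underlying: loetme-zuk-gi
1. 0 -> e / C _ C: inserts after position(s) 4, 9: loetemezukegi
2. f -> v, p -> b / V _ V: no change
3. o -> e, u -> i / F C0 _: fires at position(s) 9: loetemezikegi
surface: loetemezikegi

cell CASE=zo, MOD=ak:
underlying: loetme-zuk-ub
1. 0 -> e / C _ C: inserts after position(s) 4: loetemezukub
2. f -> v, p -> b / V _ V: no change
3. o -> e, u -> i / F C0 _: fires at position(s) 9: loetemezikub
surface: loetemezikub

cell CASE=un, MOD=ma:
underlying: loetme-si-fgi
1. 0 -> e / C _ C: inserts after position(s) 4, 9: loetemesifegi
2. f -> v, p -> b / V _ V: fires at position(s) 10: loetemesivegi
3. o -> e, u -> i / F C0 _: no change
surface: loetemesivegi


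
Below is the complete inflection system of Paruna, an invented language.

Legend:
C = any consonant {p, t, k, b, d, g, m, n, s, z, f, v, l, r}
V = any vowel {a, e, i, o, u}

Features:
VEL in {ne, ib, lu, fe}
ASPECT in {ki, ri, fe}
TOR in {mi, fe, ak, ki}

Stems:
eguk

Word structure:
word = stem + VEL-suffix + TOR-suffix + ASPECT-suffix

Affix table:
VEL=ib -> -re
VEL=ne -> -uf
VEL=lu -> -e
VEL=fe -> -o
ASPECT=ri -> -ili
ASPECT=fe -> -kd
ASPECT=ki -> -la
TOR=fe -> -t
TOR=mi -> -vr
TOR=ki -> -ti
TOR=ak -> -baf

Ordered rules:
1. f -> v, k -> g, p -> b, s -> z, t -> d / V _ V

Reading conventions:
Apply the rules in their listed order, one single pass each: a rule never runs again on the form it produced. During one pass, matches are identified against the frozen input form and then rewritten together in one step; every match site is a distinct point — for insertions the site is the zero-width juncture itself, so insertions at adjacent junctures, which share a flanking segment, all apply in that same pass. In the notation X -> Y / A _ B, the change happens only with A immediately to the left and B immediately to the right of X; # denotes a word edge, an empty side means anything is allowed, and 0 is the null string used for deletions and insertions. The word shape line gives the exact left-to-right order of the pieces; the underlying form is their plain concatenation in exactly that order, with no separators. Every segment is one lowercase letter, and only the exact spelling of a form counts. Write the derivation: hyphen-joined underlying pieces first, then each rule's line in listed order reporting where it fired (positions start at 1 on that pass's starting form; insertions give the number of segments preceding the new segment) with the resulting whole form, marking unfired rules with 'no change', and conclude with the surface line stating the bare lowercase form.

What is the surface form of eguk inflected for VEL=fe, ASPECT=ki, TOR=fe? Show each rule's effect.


underlying: eguk-o-t-la
1. f -> v, k -> g, p -> b, s -> z, t -> d / V _ V: fires at position(s) 4: egugotla
surface: egugotla


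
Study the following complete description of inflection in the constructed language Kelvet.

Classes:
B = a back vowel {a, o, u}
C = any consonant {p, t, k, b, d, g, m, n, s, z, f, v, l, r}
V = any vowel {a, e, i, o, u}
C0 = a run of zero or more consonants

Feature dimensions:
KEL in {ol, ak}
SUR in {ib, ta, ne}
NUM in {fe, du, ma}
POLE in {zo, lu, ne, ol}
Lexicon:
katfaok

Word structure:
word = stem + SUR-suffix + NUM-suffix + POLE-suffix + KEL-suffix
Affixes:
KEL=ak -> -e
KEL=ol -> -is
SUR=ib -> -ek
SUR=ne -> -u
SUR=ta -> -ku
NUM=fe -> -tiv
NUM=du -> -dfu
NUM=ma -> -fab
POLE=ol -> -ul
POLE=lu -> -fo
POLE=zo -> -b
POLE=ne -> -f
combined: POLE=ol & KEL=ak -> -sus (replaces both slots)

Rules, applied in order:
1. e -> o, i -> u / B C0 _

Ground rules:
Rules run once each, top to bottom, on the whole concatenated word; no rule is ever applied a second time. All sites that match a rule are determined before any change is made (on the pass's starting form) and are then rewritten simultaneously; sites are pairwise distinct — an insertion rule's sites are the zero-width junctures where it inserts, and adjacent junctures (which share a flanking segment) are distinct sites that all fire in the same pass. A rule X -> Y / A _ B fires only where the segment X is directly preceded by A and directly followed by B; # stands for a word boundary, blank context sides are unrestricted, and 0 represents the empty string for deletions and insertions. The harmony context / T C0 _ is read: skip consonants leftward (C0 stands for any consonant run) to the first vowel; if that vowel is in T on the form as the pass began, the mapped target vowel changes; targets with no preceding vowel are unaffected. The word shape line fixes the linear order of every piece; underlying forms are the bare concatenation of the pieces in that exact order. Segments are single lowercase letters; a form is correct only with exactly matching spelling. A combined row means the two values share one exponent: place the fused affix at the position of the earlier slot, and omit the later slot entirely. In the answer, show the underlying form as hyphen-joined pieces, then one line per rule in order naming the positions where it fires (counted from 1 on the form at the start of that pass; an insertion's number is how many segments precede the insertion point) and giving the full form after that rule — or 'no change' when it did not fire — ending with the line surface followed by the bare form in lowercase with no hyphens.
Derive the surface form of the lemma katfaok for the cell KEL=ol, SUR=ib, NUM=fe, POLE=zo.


underlying: katfaok-ek-tiv-b-is
1. e -> o, i -> u / B C0 _: fires at position(s) 8: katfaokoktivbis
surface: katfaokoktivbis


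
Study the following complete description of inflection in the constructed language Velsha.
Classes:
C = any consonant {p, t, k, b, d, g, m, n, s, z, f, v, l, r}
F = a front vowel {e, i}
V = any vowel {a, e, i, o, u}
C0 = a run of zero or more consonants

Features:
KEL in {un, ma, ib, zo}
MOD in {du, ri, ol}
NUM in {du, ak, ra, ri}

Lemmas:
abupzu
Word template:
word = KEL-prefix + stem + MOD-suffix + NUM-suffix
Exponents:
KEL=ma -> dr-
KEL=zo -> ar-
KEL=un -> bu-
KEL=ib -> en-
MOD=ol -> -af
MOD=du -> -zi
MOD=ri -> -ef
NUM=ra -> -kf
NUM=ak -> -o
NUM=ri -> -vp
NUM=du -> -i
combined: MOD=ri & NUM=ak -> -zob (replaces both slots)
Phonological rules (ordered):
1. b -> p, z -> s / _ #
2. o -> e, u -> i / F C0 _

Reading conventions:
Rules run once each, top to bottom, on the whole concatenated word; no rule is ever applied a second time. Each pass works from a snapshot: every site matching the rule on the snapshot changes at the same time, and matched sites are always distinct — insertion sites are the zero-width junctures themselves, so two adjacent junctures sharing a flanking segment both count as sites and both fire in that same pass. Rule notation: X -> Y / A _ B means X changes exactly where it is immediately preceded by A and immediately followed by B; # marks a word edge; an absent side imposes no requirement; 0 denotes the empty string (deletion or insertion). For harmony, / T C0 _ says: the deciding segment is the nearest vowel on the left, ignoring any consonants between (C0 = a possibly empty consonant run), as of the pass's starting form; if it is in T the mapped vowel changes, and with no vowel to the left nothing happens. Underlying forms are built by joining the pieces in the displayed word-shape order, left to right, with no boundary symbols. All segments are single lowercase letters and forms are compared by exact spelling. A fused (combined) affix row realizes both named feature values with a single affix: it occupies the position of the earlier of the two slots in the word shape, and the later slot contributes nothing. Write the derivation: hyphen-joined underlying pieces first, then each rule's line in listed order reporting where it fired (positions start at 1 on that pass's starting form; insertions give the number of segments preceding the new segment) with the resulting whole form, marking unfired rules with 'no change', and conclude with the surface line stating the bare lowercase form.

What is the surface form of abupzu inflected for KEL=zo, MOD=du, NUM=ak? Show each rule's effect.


underlying: ar-abupzu-zi-o
1. b -> p, z -> s / _ #: no change
2. o -> e, u -> i / F C0 _: fires at position(s) 11: arabupzuzie
surface: arabupzuzie


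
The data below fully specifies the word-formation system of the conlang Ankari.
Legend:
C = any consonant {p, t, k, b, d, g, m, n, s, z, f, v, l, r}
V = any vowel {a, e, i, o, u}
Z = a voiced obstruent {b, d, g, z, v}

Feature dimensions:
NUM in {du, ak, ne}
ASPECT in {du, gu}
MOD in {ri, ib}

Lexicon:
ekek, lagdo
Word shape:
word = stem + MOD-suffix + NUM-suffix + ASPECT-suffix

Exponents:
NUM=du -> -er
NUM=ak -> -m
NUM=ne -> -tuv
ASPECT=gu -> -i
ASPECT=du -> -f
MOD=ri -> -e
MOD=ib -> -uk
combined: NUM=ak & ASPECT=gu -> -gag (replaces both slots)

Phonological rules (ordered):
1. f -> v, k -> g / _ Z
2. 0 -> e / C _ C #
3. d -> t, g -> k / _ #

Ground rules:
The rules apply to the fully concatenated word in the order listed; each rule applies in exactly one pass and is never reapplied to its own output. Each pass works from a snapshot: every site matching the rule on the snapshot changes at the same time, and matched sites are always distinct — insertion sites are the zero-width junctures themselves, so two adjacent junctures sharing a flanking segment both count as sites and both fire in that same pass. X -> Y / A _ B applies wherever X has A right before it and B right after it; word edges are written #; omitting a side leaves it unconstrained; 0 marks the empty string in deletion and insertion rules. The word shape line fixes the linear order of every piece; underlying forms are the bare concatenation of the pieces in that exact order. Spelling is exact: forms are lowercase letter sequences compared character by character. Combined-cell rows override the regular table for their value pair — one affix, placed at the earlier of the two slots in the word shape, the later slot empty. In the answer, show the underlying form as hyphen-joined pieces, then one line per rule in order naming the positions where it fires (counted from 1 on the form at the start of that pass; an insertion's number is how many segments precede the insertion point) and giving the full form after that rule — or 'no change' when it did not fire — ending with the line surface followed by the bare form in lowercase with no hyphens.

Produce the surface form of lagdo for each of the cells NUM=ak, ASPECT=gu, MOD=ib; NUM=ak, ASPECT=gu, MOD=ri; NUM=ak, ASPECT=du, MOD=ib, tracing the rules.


cell NUM=ak, ASPECT=gu, MOD=ib:
underlying: lagdo-uk-gag
1. f -> v, k -> g / _ Z: fires at position(s) 7: lagdouggag
2. 0 -> e / C _ C #: no change
3. d -> t, g -> k / _ #: fires at position(s) 10: lagdouggak
surface: lagdouggak

cell NUM=ak, ASPECT=gu, MOD=ri:
underlying: lagdo-e-gag
1. f -> v, k -> g / _ Z: no change
2. 0 -> e / C _ C #: no change
3. d -> t, g -> k / _ #: fires at position(s) 9: lagdoegak
surface: lagdoegak

cell NUM=ak, ASPECT=du, MOD=ib:
underlying: lagdo-uk-m-f
1. f -> v, k -> g / _ Z: no change
2. 0 -> e / C _ C #: inserts after position(s) 8: lagdoukmef
3. d -> t, g -> k / _ #: no change
surface: lagdoukmef
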